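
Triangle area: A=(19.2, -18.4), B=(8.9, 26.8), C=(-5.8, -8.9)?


Area = |x_A(y_B-y_C) + x_B(y_C-y_A) + x_C(y_A-y_B)|/2
= |685.44 + 84.55 + 262.16|/2
= 1032.15/2 = 516.075

516.075


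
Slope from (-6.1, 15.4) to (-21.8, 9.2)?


slope = (y2-y1)/(x2-x1) = (9.2-15.4)/((-21.8)-(-6.1)) = (-6.2)/(-15.7) = 0.3949

0.3949


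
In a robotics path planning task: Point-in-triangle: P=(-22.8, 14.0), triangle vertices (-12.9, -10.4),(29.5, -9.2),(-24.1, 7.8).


Cross products: AB x AP = 1046.44, BC x BP = -354.42, CA x CP = 93.1
All same sign? no

No, outside


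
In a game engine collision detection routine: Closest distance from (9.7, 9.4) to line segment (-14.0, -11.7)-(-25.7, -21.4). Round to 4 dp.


Project P onto AB: t = 0 (clamped to [0,1])
Closest point on segment: (-14, -11.7)
Distance: 31.7317

31.7317


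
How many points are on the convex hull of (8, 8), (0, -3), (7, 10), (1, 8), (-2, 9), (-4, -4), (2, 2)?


Convex hull vertices (CCW): (-4, -4), (0, -3), (8, 8), (7, 10), (-2, 9)
Count = 5

5


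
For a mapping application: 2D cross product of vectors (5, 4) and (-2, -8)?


u x v = u_x*v_y - u_y*v_x = 5*(-8) - 4*(-2)
= (-40) - (-8) = -32

-32


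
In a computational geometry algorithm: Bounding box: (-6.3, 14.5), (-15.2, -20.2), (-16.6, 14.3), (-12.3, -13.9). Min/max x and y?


x range: [-16.6, -6.3]
y range: [-20.2, 14.5]
Bounding box: (-16.6,-20.2) to (-6.3,14.5)

(-16.6,-20.2) to (-6.3,14.5)


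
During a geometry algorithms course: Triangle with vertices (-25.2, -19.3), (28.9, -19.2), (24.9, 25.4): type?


Side lengths squared: AB^2=2926.82, BC^2=2005.16, CA^2=4508.1
Sorted: [2005.16, 2926.82, 4508.1]
By sides: Scalene, By angles: Acute

Scalene, Acute


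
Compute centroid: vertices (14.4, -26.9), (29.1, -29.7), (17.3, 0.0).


Centroid = ((x_A+x_B+x_C)/3, (y_A+y_B+y_C)/3)
= ((14.4+29.1+17.3)/3, ((-26.9)+(-29.7)+0)/3)
= (20.2667, -18.8667)

(20.2667, -18.8667)


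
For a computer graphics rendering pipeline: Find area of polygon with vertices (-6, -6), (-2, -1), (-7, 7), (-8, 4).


Shoelace sum: ((-6)*(-1) - (-2)*(-6)) + ((-2)*7 - (-7)*(-1)) + ((-7)*4 - (-8)*7) + ((-8)*(-6) - (-6)*4)
= 73
Area = |73|/2 = 36.5

36.5


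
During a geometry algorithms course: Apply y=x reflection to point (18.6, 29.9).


Reflection over y=x: (x,y) -> (y,x)
(18.6, 29.9) -> (29.9, 18.6)

(29.9, 18.6)


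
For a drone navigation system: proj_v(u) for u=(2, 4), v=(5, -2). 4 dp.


u.v = 2, |v| = sqrt(29) = 5.3852
Scalar projection = u.v / |v| = 2 / sqrt(29) = 0.3714

0.3714


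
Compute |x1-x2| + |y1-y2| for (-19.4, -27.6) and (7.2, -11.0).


|(-19.4)-7.2| + |(-27.6)-(-11)| = 26.6 + 16.6 = 43.2

43.2


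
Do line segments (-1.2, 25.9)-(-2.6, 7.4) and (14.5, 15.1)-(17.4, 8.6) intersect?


Cross products: d1=-70.73, d2=-133.48, d3=305.57, d4=368.32
d1*d2 < 0 and d3*d4 < 0? no

No, they don't intersect


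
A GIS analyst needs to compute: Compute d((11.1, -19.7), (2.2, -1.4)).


dx=-8.9, dy=18.3
d^2 = (-8.9)^2 + 18.3^2 = 414.1
d = sqrt(414.1) = 20.3494

20.3494


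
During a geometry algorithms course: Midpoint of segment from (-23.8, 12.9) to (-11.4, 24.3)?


M = (((-23.8)+(-11.4))/2, (12.9+24.3)/2)
= (-17.6, 18.6)

(-17.6, 18.6)


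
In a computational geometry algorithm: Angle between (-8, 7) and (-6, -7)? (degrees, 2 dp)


u.v = -1, |u| = sqrt(113) = 10.6301, |v| = sqrt(85) = 9.2195
cos(theta) = u.v/(|u||v|) = -1/sqrt(9605) = -0.010204
theta = acos(-0.010204) = 90.58 degrees

90.58 degrees


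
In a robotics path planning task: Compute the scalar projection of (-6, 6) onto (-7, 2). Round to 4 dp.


u.v = 54, |v| = sqrt(53) = 7.2801
Scalar projection = u.v / |v| = 54 / sqrt(53) = 7.4175

7.4175


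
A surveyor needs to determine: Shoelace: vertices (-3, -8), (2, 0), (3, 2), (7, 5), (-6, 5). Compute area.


Shoelace sum: ((-3)*0 - 2*(-8)) + (2*2 - 3*0) + (3*5 - 7*2) + (7*5 - (-6)*5) + ((-6)*(-8) - (-3)*5)
= 149
Area = |149|/2 = 74.5

74.5


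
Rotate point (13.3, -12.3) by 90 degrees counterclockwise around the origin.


90° CCW: (x,y) -> (-y, x)
(13.3,-12.3) -> (12.3, 13.3)

(12.3, 13.3)


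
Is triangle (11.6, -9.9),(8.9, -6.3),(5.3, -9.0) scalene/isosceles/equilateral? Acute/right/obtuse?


Side lengths squared: AB^2=20.25, BC^2=20.25, CA^2=40.5
Sorted: [20.25, 20.25, 40.5]
By sides: Isosceles, By angles: Right

Isosceles, Right


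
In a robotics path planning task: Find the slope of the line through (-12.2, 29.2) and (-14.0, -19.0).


slope = (y2-y1)/(x2-x1) = ((-19)-29.2)/((-14)-(-12.2)) = (-48.2)/(-1.8) = 26.7778

26.7778


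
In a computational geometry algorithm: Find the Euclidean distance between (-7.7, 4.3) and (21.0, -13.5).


dx=28.7, dy=-17.8
d^2 = 28.7^2 + (-17.8)^2 = 1140.53
d = sqrt(1140.53) = 33.7717

33.7717


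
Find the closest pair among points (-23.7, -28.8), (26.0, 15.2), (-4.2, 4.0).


d(P0,P1) = 66.3784, d(P0,P2) = 38.1587, d(P1,P2) = 32.2099
Closest: P1 and P2

Closest pair: (26.0, 15.2) and (-4.2, 4.0), distance = 32.2099


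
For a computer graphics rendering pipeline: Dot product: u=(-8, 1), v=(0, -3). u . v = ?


u . v = u_x*v_x + u_y*v_y = (-8)*0 + 1*(-3)
= 0 + (-3) = -3

-3


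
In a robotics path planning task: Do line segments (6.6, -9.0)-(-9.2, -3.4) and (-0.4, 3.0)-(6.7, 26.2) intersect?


Cross products: d1=-247.6, d2=158.72, d3=-150.4, d4=-556.72
d1*d2 < 0 and d3*d4 < 0? no

No, they don't intersect


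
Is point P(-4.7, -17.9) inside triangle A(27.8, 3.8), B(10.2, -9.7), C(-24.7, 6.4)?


Cross products: AB x AP = -56.83, BC x BP = 526.07, CA x CP = -1223.75
All same sign? no

No, outside


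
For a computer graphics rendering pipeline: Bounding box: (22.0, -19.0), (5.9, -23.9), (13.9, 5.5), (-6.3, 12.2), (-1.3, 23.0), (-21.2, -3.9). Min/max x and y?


x range: [-21.2, 22]
y range: [-23.9, 23]
Bounding box: (-21.2,-23.9) to (22,23)

(-21.2,-23.9) to (22,23)


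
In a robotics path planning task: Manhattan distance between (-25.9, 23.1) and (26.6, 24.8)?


|(-25.9)-26.6| + |23.1-24.8| = 52.5 + 1.7 = 54.2

54.2


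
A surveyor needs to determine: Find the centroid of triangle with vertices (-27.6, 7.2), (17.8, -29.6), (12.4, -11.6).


Centroid = ((x_A+x_B+x_C)/3, (y_A+y_B+y_C)/3)
= (((-27.6)+17.8+12.4)/3, (7.2+(-29.6)+(-11.6))/3)
= (0.8667, -11.3333)

(0.8667, -11.3333)


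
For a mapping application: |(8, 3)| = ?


|u| = sqrt(8^2 + 3^2) = sqrt(73) = 8.544

8.544


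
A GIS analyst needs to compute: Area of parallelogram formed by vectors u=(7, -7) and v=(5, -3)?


|u x v| = |7*(-3) - (-7)*5|
= |(-21) - (-35)| = 14

14


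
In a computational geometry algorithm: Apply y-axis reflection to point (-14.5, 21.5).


Reflection over y-axis: (x,y) -> (-x,y)
(-14.5, 21.5) -> (14.5, 21.5)

(14.5, 21.5)


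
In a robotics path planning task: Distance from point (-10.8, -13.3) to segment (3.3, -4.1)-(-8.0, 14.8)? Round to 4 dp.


Project P onto AB: t = 0 (clamped to [0,1])
Closest point on segment: (3.3, -4.1)
Distance: 16.836

16.836


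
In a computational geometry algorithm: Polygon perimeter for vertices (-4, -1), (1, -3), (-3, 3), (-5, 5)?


Sides: (-4, -1)->(1, -3): sqrt(29) = 5.385165, (1, -3)->(-3, 3): sqrt(52) = 7.211103, (-3, 3)->(-5, 5): sqrt(8) = 2.828427, (-5, 5)->(-4, -1): sqrt(37) = 6.082763
Sum = 21.507458
Perimeter = 21.5075

21.5075


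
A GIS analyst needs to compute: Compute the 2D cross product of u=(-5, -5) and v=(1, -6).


u x v = u_x*v_y - u_y*v_x = (-5)*(-6) - (-5)*1
= 30 - (-5) = 35

35


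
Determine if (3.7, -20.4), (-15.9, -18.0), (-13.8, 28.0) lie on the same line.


Cross product: ((-15.9)-3.7)*(28-(-20.4)) - ((-18)-(-20.4))*((-13.8)-3.7)
= -906.64

No, not collinear


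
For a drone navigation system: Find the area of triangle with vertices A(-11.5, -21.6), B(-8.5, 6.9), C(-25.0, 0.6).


Area = |x_A(y_B-y_C) + x_B(y_C-y_A) + x_C(y_A-y_B)|/2
= |(-72.45) + (-188.7) + 712.5|/2
= 451.35/2 = 225.675

225.675


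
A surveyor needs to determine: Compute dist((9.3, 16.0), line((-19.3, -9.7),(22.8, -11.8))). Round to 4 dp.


|cross product| = 1142.03
|line direction| = sqrt(1776.82) = 42.1523
Distance = 1142.03/sqrt(1776.82) = 27.0929

27.0929


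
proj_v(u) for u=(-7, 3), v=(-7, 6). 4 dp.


u.v = 67, |v| = sqrt(85) = 9.2195
Scalar projection = u.v / |v| = 67 / sqrt(85) = 7.2672

7.2672


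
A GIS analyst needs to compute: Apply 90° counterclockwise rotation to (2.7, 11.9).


90° CCW: (x,y) -> (-y, x)
(2.7,11.9) -> (-11.9, 2.7)

(-11.9, 2.7)


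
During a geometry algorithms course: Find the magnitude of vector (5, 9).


|u| = sqrt(5^2 + 9^2) = sqrt(106) = 10.2956

10.2956


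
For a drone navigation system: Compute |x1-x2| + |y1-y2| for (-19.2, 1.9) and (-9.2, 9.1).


|(-19.2)-(-9.2)| + |1.9-9.1| = 10 + 7.2 = 17.2

17.2


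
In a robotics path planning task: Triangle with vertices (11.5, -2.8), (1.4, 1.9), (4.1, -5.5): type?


Side lengths squared: AB^2=124.1, BC^2=62.05, CA^2=62.05
Sorted: [62.05, 62.05, 124.1]
By sides: Isosceles, By angles: Right

Isosceles, Right


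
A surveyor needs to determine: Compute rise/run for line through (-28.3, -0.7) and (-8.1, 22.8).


slope = (y2-y1)/(x2-x1) = (22.8-(-0.7))/((-8.1)-(-28.3)) = 23.5/20.2 = 1.1634

1.1634


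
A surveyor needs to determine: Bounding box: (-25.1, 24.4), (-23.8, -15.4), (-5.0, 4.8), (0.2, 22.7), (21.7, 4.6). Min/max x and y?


x range: [-25.1, 21.7]
y range: [-15.4, 24.4]
Bounding box: (-25.1,-15.4) to (21.7,24.4)

(-25.1,-15.4) to (21.7,24.4)


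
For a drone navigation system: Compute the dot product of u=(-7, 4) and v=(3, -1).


u . v = u_x*v_x + u_y*v_y = (-7)*3 + 4*(-1)
= (-21) + (-4) = -25

-25


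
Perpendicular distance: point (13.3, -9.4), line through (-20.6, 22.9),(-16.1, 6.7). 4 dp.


|cross product| = 403.83
|line direction| = sqrt(282.69) = 16.8134
Distance = 403.83/sqrt(282.69) = 24.0184

24.0184


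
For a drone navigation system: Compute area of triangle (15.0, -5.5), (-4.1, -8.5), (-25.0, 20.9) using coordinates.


Area = |x_A(y_B-y_C) + x_B(y_C-y_A) + x_C(y_A-y_B)|/2
= |(-441) + (-108.24) + (-75)|/2
= 624.24/2 = 312.12

312.12


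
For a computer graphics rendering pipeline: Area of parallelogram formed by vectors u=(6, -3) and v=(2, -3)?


|u x v| = |6*(-3) - (-3)*2|
= |(-18) - (-6)| = 12

12


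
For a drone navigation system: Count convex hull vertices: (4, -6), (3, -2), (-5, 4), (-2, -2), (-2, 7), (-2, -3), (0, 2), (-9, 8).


Convex hull vertices (CCW): (-9, 8), (-2, -3), (4, -6), (3, -2), (-2, 7)
Count = 5

5


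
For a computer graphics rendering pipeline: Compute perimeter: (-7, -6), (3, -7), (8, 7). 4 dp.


Sides: (-7, -6)->(3, -7): sqrt(101) = 10.049876, (3, -7)->(8, 7): sqrt(221) = 14.866069, (8, 7)->(-7, -6): sqrt(394) = 19.849433
Sum = 44.765378
Perimeter = 44.7654

44.7654


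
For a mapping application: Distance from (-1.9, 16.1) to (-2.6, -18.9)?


dx=-0.7, dy=-35
d^2 = (-0.7)^2 + (-35)^2 = 1225.49
d = sqrt(1225.49) = 35.007

35.007


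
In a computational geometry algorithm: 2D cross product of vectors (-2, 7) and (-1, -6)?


u x v = u_x*v_y - u_y*v_x = (-2)*(-6) - 7*(-1)
= 12 - (-7) = 19

19


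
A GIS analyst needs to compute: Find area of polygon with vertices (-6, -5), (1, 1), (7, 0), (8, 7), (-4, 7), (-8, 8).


Shoelace sum: ((-6)*1 - 1*(-5)) + (1*0 - 7*1) + (7*7 - 8*0) + (8*7 - (-4)*7) + ((-4)*8 - (-8)*7) + ((-8)*(-5) - (-6)*8)
= 237
Area = |237|/2 = 118.5

118.5


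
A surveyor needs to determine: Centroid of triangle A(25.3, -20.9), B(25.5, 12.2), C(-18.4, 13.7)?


Centroid = ((x_A+x_B+x_C)/3, (y_A+y_B+y_C)/3)
= ((25.3+25.5+(-18.4))/3, ((-20.9)+12.2+13.7)/3)
= (10.8, 1.6667)

(10.8, 1.6667)


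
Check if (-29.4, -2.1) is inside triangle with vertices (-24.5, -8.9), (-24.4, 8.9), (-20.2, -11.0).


Cross products: AB x AP = 87.9, BC x BP = -145.7, CA x CP = -18.95
All same sign? no

No, outside


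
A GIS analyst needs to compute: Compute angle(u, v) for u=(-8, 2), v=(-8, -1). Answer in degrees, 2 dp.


u.v = 62, |u| = sqrt(68) = 8.2462, |v| = sqrt(65) = 8.0623
cos(theta) = u.v/(|u||v|) = 62/sqrt(4420) = 0.932568
theta = acos(0.932568) = 21.16 degrees

21.16 degrees


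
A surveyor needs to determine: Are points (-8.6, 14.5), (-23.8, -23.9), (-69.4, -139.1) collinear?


Cross product: ((-23.8)-(-8.6))*((-139.1)-14.5) - ((-23.9)-14.5)*((-69.4)-(-8.6))
= 0

Yes, collinear


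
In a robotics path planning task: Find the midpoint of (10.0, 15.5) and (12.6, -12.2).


M = ((10+12.6)/2, (15.5+(-12.2))/2)
= (11.3, 1.65)

(11.3, 1.65)


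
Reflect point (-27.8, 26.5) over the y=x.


Reflection over y=x: (x,y) -> (y,x)
(-27.8, 26.5) -> (26.5, -27.8)

(26.5, -27.8)


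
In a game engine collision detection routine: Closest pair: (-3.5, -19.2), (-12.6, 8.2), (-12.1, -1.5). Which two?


d(P0,P1) = 28.8716, d(P0,P2) = 19.6787, d(P1,P2) = 9.7129
Closest: P1 and P2

Closest pair: (-12.6, 8.2) and (-12.1, -1.5), distance = 9.7129


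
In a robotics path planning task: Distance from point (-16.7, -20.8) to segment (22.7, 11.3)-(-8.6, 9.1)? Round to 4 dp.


Project P onto AB: t = 1 (clamped to [0,1])
Closest point on segment: (-8.6, 9.1)
Distance: 30.9777

30.9777


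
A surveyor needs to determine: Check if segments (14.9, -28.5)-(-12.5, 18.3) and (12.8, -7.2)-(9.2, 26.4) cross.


Cross products: d1=6.12, d2=758.28, d3=-485.34, d4=-1237.5
d1*d2 < 0 and d3*d4 < 0? no

No, they don't intersect


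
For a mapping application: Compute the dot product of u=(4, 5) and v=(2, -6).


u . v = u_x*v_x + u_y*v_y = 4*2 + 5*(-6)
= 8 + (-30) = -22

-22


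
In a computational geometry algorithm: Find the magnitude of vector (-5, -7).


|u| = sqrt((-5)^2 + (-7)^2) = sqrt(74) = 8.6023

8.6023


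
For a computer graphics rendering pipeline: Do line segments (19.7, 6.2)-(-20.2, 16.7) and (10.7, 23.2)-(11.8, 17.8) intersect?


Cross products: d1=29.9, d2=-174.01, d3=-583.8, d4=-379.89
d1*d2 < 0 and d3*d4 < 0? no

No, they don't intersect


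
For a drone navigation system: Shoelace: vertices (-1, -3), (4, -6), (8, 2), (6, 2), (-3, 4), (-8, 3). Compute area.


Shoelace sum: ((-1)*(-6) - 4*(-3)) + (4*2 - 8*(-6)) + (8*2 - 6*2) + (6*4 - (-3)*2) + ((-3)*3 - (-8)*4) + ((-8)*(-3) - (-1)*3)
= 158
Area = |158|/2 = 79

79


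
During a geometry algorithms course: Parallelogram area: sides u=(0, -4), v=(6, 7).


|u x v| = |0*7 - (-4)*6|
= |0 - (-24)| = 24

24


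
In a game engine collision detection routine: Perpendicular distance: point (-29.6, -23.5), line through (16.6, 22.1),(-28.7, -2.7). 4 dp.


|cross product| = 919.92
|line direction| = sqrt(2667.13) = 51.6443
Distance = 919.92/sqrt(2667.13) = 17.8126

17.8126


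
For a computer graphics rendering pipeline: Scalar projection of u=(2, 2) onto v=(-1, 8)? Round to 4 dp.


u.v = 14, |v| = sqrt(65) = 8.0623
Scalar projection = u.v / |v| = 14 / sqrt(65) = 1.7365

1.7365


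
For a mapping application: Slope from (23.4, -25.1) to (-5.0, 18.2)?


slope = (y2-y1)/(x2-x1) = (18.2-(-25.1))/((-5)-23.4) = 43.3/(-28.4) = -1.5246

-1.5246


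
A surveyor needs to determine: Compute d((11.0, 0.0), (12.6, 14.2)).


dx=1.6, dy=14.2
d^2 = 1.6^2 + 14.2^2 = 204.2
d = sqrt(204.2) = 14.2899

14.2899


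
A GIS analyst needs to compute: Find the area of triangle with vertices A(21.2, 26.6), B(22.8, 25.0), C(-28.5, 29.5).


Area = |x_A(y_B-y_C) + x_B(y_C-y_A) + x_C(y_A-y_B)|/2
= |(-95.4) + 66.12 + (-45.6)|/2
= 74.88/2 = 37.44

37.44


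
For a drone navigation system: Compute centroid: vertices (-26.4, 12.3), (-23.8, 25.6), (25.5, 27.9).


Centroid = ((x_A+x_B+x_C)/3, (y_A+y_B+y_C)/3)
= (((-26.4)+(-23.8)+25.5)/3, (12.3+25.6+27.9)/3)
= (-8.2333, 21.9333)

(-8.2333, 21.9333)


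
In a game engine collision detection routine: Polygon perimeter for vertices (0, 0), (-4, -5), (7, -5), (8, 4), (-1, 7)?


Sides: (0, 0)->(-4, -5): sqrt(41) = 6.403124, (-4, -5)->(7, -5): sqrt(121) = 11, (7, -5)->(8, 4): sqrt(82) = 9.055385, (8, 4)->(-1, 7): sqrt(90) = 9.486833, (-1, 7)->(0, 0): sqrt(50) = 7.071068
Sum = 43.01641
Perimeter = 43.0164

43.0164


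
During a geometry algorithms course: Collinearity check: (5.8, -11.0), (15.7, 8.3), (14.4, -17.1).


Cross product: (15.7-5.8)*((-17.1)-(-11)) - (8.3-(-11))*(14.4-5.8)
= -226.37

No, not collinear


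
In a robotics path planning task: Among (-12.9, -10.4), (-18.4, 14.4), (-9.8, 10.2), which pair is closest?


d(P0,P1) = 25.4026, d(P0,P2) = 20.8319, d(P1,P2) = 9.5708
Closest: P1 and P2

Closest pair: (-18.4, 14.4) and (-9.8, 10.2), distance = 9.5708


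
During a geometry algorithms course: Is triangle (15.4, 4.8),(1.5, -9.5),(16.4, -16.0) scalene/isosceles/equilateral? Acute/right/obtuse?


Side lengths squared: AB^2=397.7, BC^2=264.26, CA^2=433.64
Sorted: [264.26, 397.7, 433.64]
By sides: Scalene, By angles: Acute

Scalene, Acute


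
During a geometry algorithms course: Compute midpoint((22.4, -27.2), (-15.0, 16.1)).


M = ((22.4+(-15))/2, ((-27.2)+16.1)/2)
= (3.7, -5.55)

(3.7, -5.55)


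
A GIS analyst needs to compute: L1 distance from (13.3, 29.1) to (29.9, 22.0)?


|13.3-29.9| + |29.1-22| = 16.6 + 7.1 = 23.7

23.7


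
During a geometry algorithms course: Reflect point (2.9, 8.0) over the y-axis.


Reflection over y-axis: (x,y) -> (-x,y)
(2.9, 8) -> (-2.9, 8)

(-2.9, 8)


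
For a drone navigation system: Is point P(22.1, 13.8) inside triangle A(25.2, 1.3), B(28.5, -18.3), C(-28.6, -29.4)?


Cross products: AB x AP = -19.51, BC x BP = -1903.95, CA x CP = 767.67
All same sign? no

No, outside


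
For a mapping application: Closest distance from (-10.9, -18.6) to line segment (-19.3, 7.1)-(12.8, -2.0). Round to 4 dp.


Project P onto AB: t = 0.4523 (clamped to [0,1])
Closest point on segment: (-4.7812, 2.9841)
Distance: 22.4346

22.4346


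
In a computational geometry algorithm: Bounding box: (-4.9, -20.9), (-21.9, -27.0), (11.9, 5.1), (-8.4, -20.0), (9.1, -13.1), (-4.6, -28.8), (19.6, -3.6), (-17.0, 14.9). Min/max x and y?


x range: [-21.9, 19.6]
y range: [-28.8, 14.9]
Bounding box: (-21.9,-28.8) to (19.6,14.9)

(-21.9,-28.8) to (19.6,14.9)


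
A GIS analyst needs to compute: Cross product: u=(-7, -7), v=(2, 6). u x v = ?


u x v = u_x*v_y - u_y*v_x = (-7)*6 - (-7)*2
= (-42) - (-14) = -28

-28


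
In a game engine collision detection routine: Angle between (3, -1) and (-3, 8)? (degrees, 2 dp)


u.v = -17, |u| = sqrt(10) = 3.1623, |v| = sqrt(73) = 8.544
cos(theta) = u.v/(|u||v|) = -17/sqrt(730) = -0.629198
theta = acos(-0.629198) = 128.99 degrees

128.99 degrees


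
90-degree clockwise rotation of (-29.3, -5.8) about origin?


90° CW: (x,y) -> (y, -x)
(-29.3,-5.8) -> (-5.8, 29.3)

(-5.8, 29.3)


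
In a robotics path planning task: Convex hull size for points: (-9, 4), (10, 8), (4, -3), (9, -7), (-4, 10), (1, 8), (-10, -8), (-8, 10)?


Convex hull vertices (CCW): (-10, -8), (9, -7), (10, 8), (-4, 10), (-8, 10), (-9, 4)
Count = 6

6


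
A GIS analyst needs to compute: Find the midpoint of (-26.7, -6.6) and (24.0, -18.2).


M = (((-26.7)+24)/2, ((-6.6)+(-18.2))/2)
= (-1.35, -12.4)

(-1.35, -12.4)


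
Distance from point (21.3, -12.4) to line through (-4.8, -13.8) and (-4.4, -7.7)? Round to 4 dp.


|cross product| = 158.65
|line direction| = sqrt(37.37) = 6.1131
Distance = 158.65/sqrt(37.37) = 25.9525

25.9525


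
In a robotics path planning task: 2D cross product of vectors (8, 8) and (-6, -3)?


u x v = u_x*v_y - u_y*v_x = 8*(-3) - 8*(-6)
= (-24) - (-48) = 24

24


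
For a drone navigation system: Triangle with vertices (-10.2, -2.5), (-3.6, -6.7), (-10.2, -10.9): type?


Side lengths squared: AB^2=61.2, BC^2=61.2, CA^2=70.56
Sorted: [61.2, 61.2, 70.56]
By sides: Isosceles, By angles: Acute

Isosceles, Acute


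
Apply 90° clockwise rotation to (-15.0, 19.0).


90° CW: (x,y) -> (y, -x)
(-15,19) -> (19, 15)

(19, 15)


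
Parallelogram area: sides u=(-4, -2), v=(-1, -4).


|u x v| = |(-4)*(-4) - (-2)*(-1)|
= |16 - 2| = 14

14


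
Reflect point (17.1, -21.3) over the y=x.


Reflection over y=x: (x,y) -> (y,x)
(17.1, -21.3) -> (-21.3, 17.1)

(-21.3, 17.1)


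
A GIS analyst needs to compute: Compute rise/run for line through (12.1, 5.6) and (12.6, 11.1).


slope = (y2-y1)/(x2-x1) = (11.1-5.6)/(12.6-12.1) = 5.5/0.5 = 11

11


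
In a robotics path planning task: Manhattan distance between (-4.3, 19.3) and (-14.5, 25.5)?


|(-4.3)-(-14.5)| + |19.3-25.5| = 10.2 + 6.2 = 16.4

16.4


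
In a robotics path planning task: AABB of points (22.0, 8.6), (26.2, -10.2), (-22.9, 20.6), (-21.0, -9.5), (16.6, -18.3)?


x range: [-22.9, 26.2]
y range: [-18.3, 20.6]
Bounding box: (-22.9,-18.3) to (26.2,20.6)

(-22.9,-18.3) to (26.2,20.6)


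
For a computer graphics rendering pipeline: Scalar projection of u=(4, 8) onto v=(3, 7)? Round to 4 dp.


u.v = 68, |v| = sqrt(58) = 7.6158
Scalar projection = u.v / |v| = 68 / sqrt(58) = 8.9288

8.9288


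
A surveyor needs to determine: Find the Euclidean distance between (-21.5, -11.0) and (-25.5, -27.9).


dx=-4, dy=-16.9
d^2 = (-4)^2 + (-16.9)^2 = 301.61
d = sqrt(301.61) = 17.3669

17.3669


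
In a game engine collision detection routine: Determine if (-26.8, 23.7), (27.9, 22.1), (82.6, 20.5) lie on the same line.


Cross product: (27.9-(-26.8))*(20.5-23.7) - (22.1-23.7)*(82.6-(-26.8))
= 0

Yes, collinear


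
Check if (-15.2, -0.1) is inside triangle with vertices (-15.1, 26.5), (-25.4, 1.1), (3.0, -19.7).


Cross products: AB x AP = 271.44, BC x BP = 178.08, CA x CP = 486.08
All same sign? yes

Yes, inside


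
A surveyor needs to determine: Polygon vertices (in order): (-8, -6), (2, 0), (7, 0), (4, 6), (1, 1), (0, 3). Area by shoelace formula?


Shoelace sum: ((-8)*0 - 2*(-6)) + (2*0 - 7*0) + (7*6 - 4*0) + (4*1 - 1*6) + (1*3 - 0*1) + (0*(-6) - (-8)*3)
= 79
Area = |79|/2 = 39.5

39.5


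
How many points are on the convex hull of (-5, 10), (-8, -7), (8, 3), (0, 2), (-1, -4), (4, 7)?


Convex hull vertices (CCW): (-8, -7), (-1, -4), (8, 3), (4, 7), (-5, 10)
Count = 5

5


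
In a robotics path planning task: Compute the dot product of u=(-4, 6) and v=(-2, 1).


u . v = u_x*v_x + u_y*v_y = (-4)*(-2) + 6*1
= 8 + 6 = 14

14


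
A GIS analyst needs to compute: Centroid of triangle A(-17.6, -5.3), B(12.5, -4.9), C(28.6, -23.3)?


Centroid = ((x_A+x_B+x_C)/3, (y_A+y_B+y_C)/3)
= (((-17.6)+12.5+28.6)/3, ((-5.3)+(-4.9)+(-23.3))/3)
= (7.8333, -11.1667)

(7.8333, -11.1667)


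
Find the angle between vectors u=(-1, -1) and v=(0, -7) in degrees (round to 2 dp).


u.v = 7, |u| = sqrt(2) = 1.4142, |v| = sqrt(49) = 7
cos(theta) = u.v/(|u||v|) = 7/sqrt(98) = 0.707107
theta = acos(0.707107) = 45 degrees

45 degrees


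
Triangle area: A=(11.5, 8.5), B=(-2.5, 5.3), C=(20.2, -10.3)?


Area = |x_A(y_B-y_C) + x_B(y_C-y_A) + x_C(y_A-y_B)|/2
= |179.4 + 47 + 64.64|/2
= 291.04/2 = 145.52

145.52


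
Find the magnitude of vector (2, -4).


|u| = sqrt(2^2 + (-4)^2) = sqrt(20) = 4.4721

4.4721


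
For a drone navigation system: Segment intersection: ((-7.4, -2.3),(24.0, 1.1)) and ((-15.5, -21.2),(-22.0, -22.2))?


Cross products: d1=-114.75, d2=-105.45, d3=-565.92, d4=-575.22
d1*d2 < 0 and d3*d4 < 0? no

No, they don't intersect


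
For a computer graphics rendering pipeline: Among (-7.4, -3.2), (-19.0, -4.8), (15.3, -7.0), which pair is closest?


d(P0,P1) = 11.7098, d(P0,P2) = 23.0159, d(P1,P2) = 34.3705
Closest: P0 and P1

Closest pair: (-7.4, -3.2) and (-19.0, -4.8), distance = 11.7098


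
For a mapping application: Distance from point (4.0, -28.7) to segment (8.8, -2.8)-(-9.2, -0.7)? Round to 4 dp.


Project P onto AB: t = 0.0975 (clamped to [0,1])
Closest point on segment: (7.0455, -2.5953)
Distance: 26.2817

26.2817


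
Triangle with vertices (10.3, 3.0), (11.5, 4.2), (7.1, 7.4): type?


Side lengths squared: AB^2=2.88, BC^2=29.6, CA^2=29.6
Sorted: [2.88, 29.6, 29.6]
By sides: Isosceles, By angles: Acute

Isosceles, Acute


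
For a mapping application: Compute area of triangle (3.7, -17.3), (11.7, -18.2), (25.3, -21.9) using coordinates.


Area = |x_A(y_B-y_C) + x_B(y_C-y_A) + x_C(y_A-y_B)|/2
= |13.69 + (-53.82) + 22.77|/2
= 17.36/2 = 8.68

8.68


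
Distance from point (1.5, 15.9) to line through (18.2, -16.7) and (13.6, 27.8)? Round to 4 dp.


|cross product| = 593.19
|line direction| = sqrt(2001.41) = 44.7371
Distance = 593.19/sqrt(2001.41) = 13.2595

13.2595


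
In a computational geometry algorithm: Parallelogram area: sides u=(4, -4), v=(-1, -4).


|u x v| = |4*(-4) - (-4)*(-1)|
= |(-16) - 4| = 20

20


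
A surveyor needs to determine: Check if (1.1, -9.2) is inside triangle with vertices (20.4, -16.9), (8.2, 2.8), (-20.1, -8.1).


Cross products: AB x AP = 286.27, BC x BP = 262.21, CA x CP = 142.01
All same sign? yes

Yes, inside


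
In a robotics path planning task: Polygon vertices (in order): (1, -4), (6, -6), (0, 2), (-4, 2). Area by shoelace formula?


Shoelace sum: (1*(-6) - 6*(-4)) + (6*2 - 0*(-6)) + (0*2 - (-4)*2) + ((-4)*(-4) - 1*2)
= 52
Area = |52|/2 = 26

26


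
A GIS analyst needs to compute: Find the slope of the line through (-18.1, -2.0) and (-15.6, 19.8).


slope = (y2-y1)/(x2-x1) = (19.8-(-2))/((-15.6)-(-18.1)) = 21.8/2.5 = 8.72

8.72


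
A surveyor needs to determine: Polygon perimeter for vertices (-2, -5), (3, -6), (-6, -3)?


Sides: (-2, -5)->(3, -6): sqrt(26) = 5.09902, (3, -6)->(-6, -3): sqrt(90) = 9.486833, (-6, -3)->(-2, -5): sqrt(20) = 4.472136
Sum = 19.057989
Perimeter = 19.058

19.058


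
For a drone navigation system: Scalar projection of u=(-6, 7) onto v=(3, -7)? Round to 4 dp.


u.v = -67, |v| = sqrt(58) = 7.6158
Scalar projection = u.v / |v| = -67 / sqrt(58) = -8.7975

-8.7975


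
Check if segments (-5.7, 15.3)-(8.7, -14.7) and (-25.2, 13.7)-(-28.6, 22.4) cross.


Cross products: d1=-175.09, d2=-198.37, d3=-608.04, d4=-584.76
d1*d2 < 0 and d3*d4 < 0? no

No, they don't intersect


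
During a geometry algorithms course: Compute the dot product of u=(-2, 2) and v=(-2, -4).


u . v = u_x*v_x + u_y*v_y = (-2)*(-2) + 2*(-4)
= 4 + (-8) = -4

-4


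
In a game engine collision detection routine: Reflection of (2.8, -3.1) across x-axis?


Reflection over x-axis: (x,y) -> (x,-y)
(2.8, -3.1) -> (2.8, 3.1)

(2.8, 3.1)


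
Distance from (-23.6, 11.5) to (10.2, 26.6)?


dx=33.8, dy=15.1
d^2 = 33.8^2 + 15.1^2 = 1370.45
d = sqrt(1370.45) = 37.0196

37.0196


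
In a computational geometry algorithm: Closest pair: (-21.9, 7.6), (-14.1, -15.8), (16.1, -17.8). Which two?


d(P0,P1) = 24.6658, d(P0,P2) = 45.7073, d(P1,P2) = 30.2662
Closest: P0 and P1

Closest pair: (-21.9, 7.6) and (-14.1, -15.8), distance = 24.6658


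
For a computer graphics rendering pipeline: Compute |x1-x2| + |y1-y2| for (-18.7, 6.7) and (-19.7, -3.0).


|(-18.7)-(-19.7)| + |6.7-(-3)| = 1 + 9.7 = 10.7

10.7


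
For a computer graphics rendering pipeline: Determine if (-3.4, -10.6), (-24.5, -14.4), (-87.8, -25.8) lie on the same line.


Cross product: ((-24.5)-(-3.4))*((-25.8)-(-10.6)) - ((-14.4)-(-10.6))*((-87.8)-(-3.4))
= 0

Yes, collinear


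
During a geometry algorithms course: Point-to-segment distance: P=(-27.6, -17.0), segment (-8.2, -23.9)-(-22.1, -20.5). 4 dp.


Project P onto AB: t = 1 (clamped to [0,1])
Closest point on segment: (-22.1, -20.5)
Distance: 6.5192

6.5192


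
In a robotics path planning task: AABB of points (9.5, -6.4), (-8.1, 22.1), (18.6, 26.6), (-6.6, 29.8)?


x range: [-8.1, 18.6]
y range: [-6.4, 29.8]
Bounding box: (-8.1,-6.4) to (18.6,29.8)

(-8.1,-6.4) to (18.6,29.8)


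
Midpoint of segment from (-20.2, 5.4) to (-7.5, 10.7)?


M = (((-20.2)+(-7.5))/2, (5.4+10.7)/2)
= (-13.85, 8.05)

(-13.85, 8.05)


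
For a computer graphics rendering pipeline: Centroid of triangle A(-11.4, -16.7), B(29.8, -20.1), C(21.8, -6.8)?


Centroid = ((x_A+x_B+x_C)/3, (y_A+y_B+y_C)/3)
= (((-11.4)+29.8+21.8)/3, ((-16.7)+(-20.1)+(-6.8))/3)
= (13.4, -14.5333)

(13.4, -14.5333)


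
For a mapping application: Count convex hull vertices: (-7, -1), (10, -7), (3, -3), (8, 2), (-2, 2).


Convex hull vertices (CCW): (-7, -1), (10, -7), (8, 2), (-2, 2)
Count = 4

4


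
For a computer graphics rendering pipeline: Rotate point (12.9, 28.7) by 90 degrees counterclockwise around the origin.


90° CCW: (x,y) -> (-y, x)
(12.9,28.7) -> (-28.7, 12.9)

(-28.7, 12.9)


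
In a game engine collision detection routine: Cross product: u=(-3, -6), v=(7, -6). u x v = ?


u x v = u_x*v_y - u_y*v_x = (-3)*(-6) - (-6)*7
= 18 - (-42) = 60

60


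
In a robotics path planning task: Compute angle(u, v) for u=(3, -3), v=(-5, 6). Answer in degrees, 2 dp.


u.v = -33, |u| = sqrt(18) = 4.2426, |v| = sqrt(61) = 7.8102
cos(theta) = u.v/(|u||v|) = -33/sqrt(1098) = -0.995893
theta = acos(-0.995893) = 174.81 degrees

174.81 degrees


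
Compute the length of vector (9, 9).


|u| = sqrt(9^2 + 9^2) = sqrt(162) = 12.7279

12.7279


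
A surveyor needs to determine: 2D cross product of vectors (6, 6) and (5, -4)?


u x v = u_x*v_y - u_y*v_x = 6*(-4) - 6*5
= (-24) - 30 = -54

-54


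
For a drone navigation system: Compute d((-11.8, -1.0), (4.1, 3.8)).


dx=15.9, dy=4.8
d^2 = 15.9^2 + 4.8^2 = 275.85
d = sqrt(275.85) = 16.6087

16.6087


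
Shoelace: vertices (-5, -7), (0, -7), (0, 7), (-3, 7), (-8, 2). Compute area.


Shoelace sum: ((-5)*(-7) - 0*(-7)) + (0*7 - 0*(-7)) + (0*7 - (-3)*7) + ((-3)*2 - (-8)*7) + ((-8)*(-7) - (-5)*2)
= 172
Area = |172|/2 = 86

86


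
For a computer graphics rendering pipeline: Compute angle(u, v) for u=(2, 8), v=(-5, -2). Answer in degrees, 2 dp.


u.v = -26, |u| = sqrt(68) = 8.2462, |v| = sqrt(29) = 5.3852
cos(theta) = u.v/(|u||v|) = -26/sqrt(1972) = -0.585491
theta = acos(-0.585491) = 125.84 degrees

125.84 degrees


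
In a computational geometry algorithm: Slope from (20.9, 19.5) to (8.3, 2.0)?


slope = (y2-y1)/(x2-x1) = (2-19.5)/(8.3-20.9) = (-17.5)/(-12.6) = 1.3889

1.3889


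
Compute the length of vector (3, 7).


|u| = sqrt(3^2 + 7^2) = sqrt(58) = 7.6158

7.6158


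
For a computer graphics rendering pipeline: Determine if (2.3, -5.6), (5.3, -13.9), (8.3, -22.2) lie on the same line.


Cross product: (5.3-2.3)*((-22.2)-(-5.6)) - ((-13.9)-(-5.6))*(8.3-2.3)
= 0

Yes, collinear


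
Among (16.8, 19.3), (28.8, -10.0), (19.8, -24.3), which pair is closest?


d(P0,P1) = 31.6621, d(P0,P2) = 43.7031, d(P1,P2) = 16.8964
Closest: P1 and P2

Closest pair: (28.8, -10.0) and (19.8, -24.3), distance = 16.8964


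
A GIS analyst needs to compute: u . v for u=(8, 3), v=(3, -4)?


u . v = u_x*v_x + u_y*v_y = 8*3 + 3*(-4)
= 24 + (-12) = 12

12


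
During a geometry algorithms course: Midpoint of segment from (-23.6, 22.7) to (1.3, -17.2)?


M = (((-23.6)+1.3)/2, (22.7+(-17.2))/2)
= (-11.15, 2.75)

(-11.15, 2.75)


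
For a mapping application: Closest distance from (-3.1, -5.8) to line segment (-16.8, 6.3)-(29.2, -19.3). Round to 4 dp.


Project P onto AB: t = 0.3392 (clamped to [0,1])
Closest point on segment: (-1.1982, -2.3827)
Distance: 3.9108

3.9108


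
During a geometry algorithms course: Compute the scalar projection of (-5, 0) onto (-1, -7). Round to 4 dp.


u.v = 5, |v| = sqrt(50) = 7.0711
Scalar projection = u.v / |v| = 5 / sqrt(50) = 0.7071

0.7071


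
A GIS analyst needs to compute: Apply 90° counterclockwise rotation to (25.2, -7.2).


90° CCW: (x,y) -> (-y, x)
(25.2,-7.2) -> (7.2, 25.2)

(7.2, 25.2)


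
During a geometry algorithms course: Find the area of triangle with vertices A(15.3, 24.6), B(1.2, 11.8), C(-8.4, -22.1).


Area = |x_A(y_B-y_C) + x_B(y_C-y_A) + x_C(y_A-y_B)|/2
= |518.67 + (-56.04) + (-107.52)|/2
= 355.11/2 = 177.555

177.555


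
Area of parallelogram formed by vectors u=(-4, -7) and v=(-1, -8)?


|u x v| = |(-4)*(-8) - (-7)*(-1)|
= |32 - 7| = 25

25


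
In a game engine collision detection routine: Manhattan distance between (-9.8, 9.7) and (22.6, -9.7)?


|(-9.8)-22.6| + |9.7-(-9.7)| = 32.4 + 19.4 = 51.8

51.8


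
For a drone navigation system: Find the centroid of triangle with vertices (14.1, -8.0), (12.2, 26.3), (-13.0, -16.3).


Centroid = ((x_A+x_B+x_C)/3, (y_A+y_B+y_C)/3)
= ((14.1+12.2+(-13))/3, ((-8)+26.3+(-16.3))/3)
= (4.4333, 0.6667)

(4.4333, 0.6667)


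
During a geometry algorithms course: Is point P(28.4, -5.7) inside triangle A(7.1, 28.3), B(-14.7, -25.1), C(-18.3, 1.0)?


Cross products: AB x AP = 1878.62, BC x BP = -1194.75, CA x CP = -1445.09
All same sign? no

No, outside


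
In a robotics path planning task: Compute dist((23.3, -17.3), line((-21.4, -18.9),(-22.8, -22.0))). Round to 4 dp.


|cross product| = 136.33
|line direction| = sqrt(11.57) = 3.4015
Distance = 136.33/sqrt(11.57) = 40.0797

40.0797


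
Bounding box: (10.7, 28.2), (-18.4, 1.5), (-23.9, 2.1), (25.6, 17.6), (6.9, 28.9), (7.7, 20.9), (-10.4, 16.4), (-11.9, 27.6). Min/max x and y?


x range: [-23.9, 25.6]
y range: [1.5, 28.9]
Bounding box: (-23.9,1.5) to (25.6,28.9)

(-23.9,1.5) to (25.6,28.9)


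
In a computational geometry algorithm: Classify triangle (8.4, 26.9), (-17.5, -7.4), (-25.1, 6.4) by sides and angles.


Side lengths squared: AB^2=1847.3, BC^2=248.2, CA^2=1542.5
Sorted: [248.2, 1542.5, 1847.3]
By sides: Scalene, By angles: Obtuse

Scalene, Obtuse


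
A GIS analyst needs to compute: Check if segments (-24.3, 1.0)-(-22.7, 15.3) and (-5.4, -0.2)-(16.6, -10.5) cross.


Cross products: d1=-168.27, d2=162.81, d3=-272.19, d4=-603.27
d1*d2 < 0 and d3*d4 < 0? no

No, they don't intersect


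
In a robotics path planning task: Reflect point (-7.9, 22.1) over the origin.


Reflection over origin: (x,y) -> (-x,-y)
(-7.9, 22.1) -> (7.9, -22.1)

(7.9, -22.1)


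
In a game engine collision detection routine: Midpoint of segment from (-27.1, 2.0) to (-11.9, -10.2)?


M = (((-27.1)+(-11.9))/2, (2+(-10.2))/2)
= (-19.5, -4.1)

(-19.5, -4.1)


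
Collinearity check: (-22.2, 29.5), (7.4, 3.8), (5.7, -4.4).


Cross product: (7.4-(-22.2))*((-4.4)-29.5) - (3.8-29.5)*(5.7-(-22.2))
= -286.41

No, not collinear


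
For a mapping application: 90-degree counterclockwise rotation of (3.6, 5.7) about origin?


90° CCW: (x,y) -> (-y, x)
(3.6,5.7) -> (-5.7, 3.6)

(-5.7, 3.6)


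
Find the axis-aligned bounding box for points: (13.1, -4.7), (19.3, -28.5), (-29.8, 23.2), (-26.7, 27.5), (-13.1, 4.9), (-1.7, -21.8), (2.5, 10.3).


x range: [-29.8, 19.3]
y range: [-28.5, 27.5]
Bounding box: (-29.8,-28.5) to (19.3,27.5)

(-29.8,-28.5) to (19.3,27.5)


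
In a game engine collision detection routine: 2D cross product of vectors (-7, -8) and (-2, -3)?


u x v = u_x*v_y - u_y*v_x = (-7)*(-3) - (-8)*(-2)
= 21 - 16 = 5

5


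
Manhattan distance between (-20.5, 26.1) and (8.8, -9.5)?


|(-20.5)-8.8| + |26.1-(-9.5)| = 29.3 + 35.6 = 64.9

64.9


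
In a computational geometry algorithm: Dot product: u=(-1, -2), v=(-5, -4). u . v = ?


u . v = u_x*v_x + u_y*v_y = (-1)*(-5) + (-2)*(-4)
= 5 + 8 = 13

13


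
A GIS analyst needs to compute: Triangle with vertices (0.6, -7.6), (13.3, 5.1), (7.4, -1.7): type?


Side lengths squared: AB^2=322.58, BC^2=81.05, CA^2=81.05
Sorted: [81.05, 81.05, 322.58]
By sides: Isosceles, By angles: Obtuse

Isosceles, Obtuse


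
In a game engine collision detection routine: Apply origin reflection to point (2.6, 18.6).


Reflection over origin: (x,y) -> (-x,-y)
(2.6, 18.6) -> (-2.6, -18.6)

(-2.6, -18.6)


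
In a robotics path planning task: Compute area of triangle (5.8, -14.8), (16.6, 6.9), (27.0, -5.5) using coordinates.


Area = |x_A(y_B-y_C) + x_B(y_C-y_A) + x_C(y_A-y_B)|/2
= |71.92 + 154.38 + (-585.9)|/2
= 359.6/2 = 179.8

179.8


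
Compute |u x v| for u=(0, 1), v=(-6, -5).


|u x v| = |0*(-5) - 1*(-6)|
= |0 - (-6)| = 6

6


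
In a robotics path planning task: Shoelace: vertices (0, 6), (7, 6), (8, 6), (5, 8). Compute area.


Shoelace sum: (0*6 - 7*6) + (7*6 - 8*6) + (8*8 - 5*6) + (5*6 - 0*8)
= 16
Area = |16|/2 = 8

8


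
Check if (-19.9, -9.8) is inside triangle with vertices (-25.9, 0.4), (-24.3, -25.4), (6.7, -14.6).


Cross products: AB x AP = 138.48, BC x BP = 436.08, CA x CP = 242.52
All same sign? yes

Yes, inside


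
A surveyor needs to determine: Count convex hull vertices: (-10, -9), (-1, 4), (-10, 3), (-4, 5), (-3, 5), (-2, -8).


Convex hull vertices (CCW): (-10, -9), (-2, -8), (-1, 4), (-3, 5), (-4, 5), (-10, 3)
Count = 6

6


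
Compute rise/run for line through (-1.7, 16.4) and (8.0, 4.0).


slope = (y2-y1)/(x2-x1) = (4-16.4)/(8-(-1.7)) = (-12.4)/9.7 = -1.2784

-1.2784


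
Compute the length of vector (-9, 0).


|u| = sqrt((-9)^2 + 0^2) = sqrt(81) = 9

9


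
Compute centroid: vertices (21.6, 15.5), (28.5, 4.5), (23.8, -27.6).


Centroid = ((x_A+x_B+x_C)/3, (y_A+y_B+y_C)/3)
= ((21.6+28.5+23.8)/3, (15.5+4.5+(-27.6))/3)
= (24.6333, -2.5333)

(24.6333, -2.5333)


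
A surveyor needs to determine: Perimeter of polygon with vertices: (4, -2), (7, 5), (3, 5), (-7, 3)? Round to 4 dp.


Sides: (4, -2)->(7, 5): sqrt(58) = 7.615773, (7, 5)->(3, 5): sqrt(16) = 4, (3, 5)->(-7, 3): sqrt(104) = 10.198039, (-7, 3)->(4, -2): sqrt(146) = 12.083046
Sum = 33.896858
Perimeter = 33.8969

33.8969


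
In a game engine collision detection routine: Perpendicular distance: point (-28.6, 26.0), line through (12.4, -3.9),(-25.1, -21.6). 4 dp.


|cross product| = 1846.95
|line direction| = sqrt(1719.54) = 41.4673
Distance = 1846.95/sqrt(1719.54) = 44.5399

44.5399


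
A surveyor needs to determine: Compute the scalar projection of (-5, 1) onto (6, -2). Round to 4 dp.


u.v = -32, |v| = sqrt(40) = 6.3246
Scalar projection = u.v / |v| = -32 / sqrt(40) = -5.0596

-5.0596


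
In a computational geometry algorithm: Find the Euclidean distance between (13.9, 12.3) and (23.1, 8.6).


dx=9.2, dy=-3.7
d^2 = 9.2^2 + (-3.7)^2 = 98.33
d = sqrt(98.33) = 9.9161

9.9161


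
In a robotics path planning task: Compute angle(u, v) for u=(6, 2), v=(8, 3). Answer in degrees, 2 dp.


u.v = 54, |u| = sqrt(40) = 6.3246, |v| = sqrt(73) = 8.544
cos(theta) = u.v/(|u||v|) = 54/sqrt(2920) = 0.999315
theta = acos(0.999315) = 2.12 degrees

2.12 degrees


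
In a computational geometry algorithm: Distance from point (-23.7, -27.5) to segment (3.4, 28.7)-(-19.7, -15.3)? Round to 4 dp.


Project P onto AB: t = 1 (clamped to [0,1])
Closest point on segment: (-19.7, -15.3)
Distance: 12.839

12.839


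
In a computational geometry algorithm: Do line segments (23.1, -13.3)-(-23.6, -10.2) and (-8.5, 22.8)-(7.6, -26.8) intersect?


Cross products: d1=986.15, d2=-1280.26, d3=-1587.91, d4=678.5
d1*d2 < 0 and d3*d4 < 0? yes

Yes, they intersect


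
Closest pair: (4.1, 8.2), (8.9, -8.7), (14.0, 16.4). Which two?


d(P0,P1) = 17.5684, d(P0,P2) = 12.855, d(P1,P2) = 25.6129
Closest: P0 and P2

Closest pair: (4.1, 8.2) and (14.0, 16.4), distance = 12.855


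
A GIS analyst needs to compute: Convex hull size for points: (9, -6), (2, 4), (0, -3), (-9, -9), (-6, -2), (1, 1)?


Convex hull vertices (CCW): (-9, -9), (9, -6), (2, 4), (-6, -2)
Count = 4

4


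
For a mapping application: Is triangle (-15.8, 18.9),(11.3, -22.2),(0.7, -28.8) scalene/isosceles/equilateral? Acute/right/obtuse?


Side lengths squared: AB^2=2423.62, BC^2=155.92, CA^2=2547.54
Sorted: [155.92, 2423.62, 2547.54]
By sides: Scalene, By angles: Acute

Scalene, Acute
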